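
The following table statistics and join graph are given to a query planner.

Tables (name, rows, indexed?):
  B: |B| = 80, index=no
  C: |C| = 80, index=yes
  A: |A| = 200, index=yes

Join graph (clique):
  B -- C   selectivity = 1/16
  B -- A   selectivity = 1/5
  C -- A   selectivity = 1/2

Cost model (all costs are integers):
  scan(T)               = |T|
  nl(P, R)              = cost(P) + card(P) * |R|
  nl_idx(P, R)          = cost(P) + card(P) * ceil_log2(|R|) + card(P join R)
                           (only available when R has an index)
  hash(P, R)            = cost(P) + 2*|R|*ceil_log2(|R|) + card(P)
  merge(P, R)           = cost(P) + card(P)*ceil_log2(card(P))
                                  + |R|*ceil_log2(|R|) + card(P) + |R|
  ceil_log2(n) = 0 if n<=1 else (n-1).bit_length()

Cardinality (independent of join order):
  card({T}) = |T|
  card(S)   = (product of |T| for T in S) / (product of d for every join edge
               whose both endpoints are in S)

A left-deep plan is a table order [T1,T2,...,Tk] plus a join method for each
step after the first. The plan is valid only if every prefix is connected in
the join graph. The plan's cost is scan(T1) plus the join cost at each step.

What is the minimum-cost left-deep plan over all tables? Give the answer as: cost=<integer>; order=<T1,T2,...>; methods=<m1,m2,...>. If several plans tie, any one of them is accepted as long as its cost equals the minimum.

cost=4640; order=B,C,A; methods=nl_idx,hash

Selinger DP (subsets sized 1..n):
  {B}: scan cost=80, card=80
  {C}: scan cost=80, card=80
  {A}: scan cost=200, card=200
  {BC}: card=400; try (C,nl_idx)→1040, (C,hash)→1280, (B,hash)→1280, (C,merge)→1360, (B,merge)→1360, (C,nl)→6480 …(+1); best=1040 via (C,nl_idx)
  {AB}: card=3200; try (B,hash)→1520, (A,merge)→2520, (B,merge)→2640, (A,hash)→3360, (A,nl_idx)→3920, (A,nl)→16080 …(+1); best=1520 via (B,hash)
  {AC}: card=8000; try (C,hash)→1520, (A,merge)→2520, (C,merge)→2640, (A,hash)→3360, (A,nl_idx)→8720, (C,nl_idx)→9600 …(+2); best=1520 via (C,hash)
  {ABC}: card=8000; try (A,hash)→4640, (C,hash)→5840, (A,merge)→6840, (B,hash)→10640, (A,nl_idx)→12240, (C,nl_idx)→31920 …(+5); best=4640 via (A,hash)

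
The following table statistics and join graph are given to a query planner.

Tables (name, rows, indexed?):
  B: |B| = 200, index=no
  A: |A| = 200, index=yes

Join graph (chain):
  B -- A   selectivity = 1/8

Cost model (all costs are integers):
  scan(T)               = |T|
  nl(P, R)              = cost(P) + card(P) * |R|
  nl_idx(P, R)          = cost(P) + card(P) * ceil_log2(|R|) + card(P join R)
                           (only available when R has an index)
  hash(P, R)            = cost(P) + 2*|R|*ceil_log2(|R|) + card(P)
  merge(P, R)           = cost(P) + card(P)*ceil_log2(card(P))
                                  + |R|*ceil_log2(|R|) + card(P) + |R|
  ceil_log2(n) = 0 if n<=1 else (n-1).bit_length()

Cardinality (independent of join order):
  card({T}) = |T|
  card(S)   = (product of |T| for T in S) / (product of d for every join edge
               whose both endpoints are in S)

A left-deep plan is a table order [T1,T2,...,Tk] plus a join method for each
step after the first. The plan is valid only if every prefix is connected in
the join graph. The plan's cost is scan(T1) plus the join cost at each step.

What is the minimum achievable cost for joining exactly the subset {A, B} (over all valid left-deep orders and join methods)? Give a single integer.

Selinger DP over subsets of {A,B}:
  {B}: scan cost=200, card=200
  {A}: scan cost=200, card=200
  {AB}: card=5000; try (B,hash)→3600, (A,hash)→3600, (B,merge)→3800, (A,merge)→3800, (A,nl_idx)→6800, (B,nl)→40200 …(+1); best=3600 via (B,hash)

3600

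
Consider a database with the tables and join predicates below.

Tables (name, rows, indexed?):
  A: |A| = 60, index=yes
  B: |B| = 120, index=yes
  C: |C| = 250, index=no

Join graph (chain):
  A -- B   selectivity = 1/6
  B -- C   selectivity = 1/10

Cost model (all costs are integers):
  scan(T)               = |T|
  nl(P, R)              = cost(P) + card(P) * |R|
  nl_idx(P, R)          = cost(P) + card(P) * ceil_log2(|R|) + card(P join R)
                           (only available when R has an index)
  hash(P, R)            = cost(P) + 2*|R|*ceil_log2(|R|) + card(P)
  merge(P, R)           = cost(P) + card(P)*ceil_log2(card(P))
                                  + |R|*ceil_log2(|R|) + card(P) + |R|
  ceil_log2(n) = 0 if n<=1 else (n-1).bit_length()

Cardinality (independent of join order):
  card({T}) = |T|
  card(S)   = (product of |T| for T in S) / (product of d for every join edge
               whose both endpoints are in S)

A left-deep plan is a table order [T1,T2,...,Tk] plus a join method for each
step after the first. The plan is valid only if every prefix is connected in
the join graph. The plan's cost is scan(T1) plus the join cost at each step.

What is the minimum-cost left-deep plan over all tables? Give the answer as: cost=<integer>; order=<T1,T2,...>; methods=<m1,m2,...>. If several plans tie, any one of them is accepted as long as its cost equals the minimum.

cost=5900; order=C,B,A; methods=hash,hash

Selinger DP (subsets sized 1..n):
  {A}: scan cost=60, card=60
  {B}: scan cost=120, card=120
  {C}: scan cost=250, card=250
  {AB}: card=1200; try (A,hash)→960, (B,merge)→1440, (A,merge)→1500, (B,nl_idx)→1680, (B,hash)→1800, (A,nl_idx)→2040 …(+2); best=960 via (A,hash)
  {BC}: card=3000; try (B,hash)→2180, (C,merge)→3330, (B,merge)→3460, (C,hash)→4240, (B,nl_idx)→5000, (C,nl)→30120 …(+1); best=2180 via (B,hash)
  {ABC}: card=30000; try (A,hash)→5900, (C,hash)→6160, (C,merge)→17610, (A,merge)→41600, (A,nl_idx)→50180, (A,nl)→182180 …(+1); best=5900 via (A,hash)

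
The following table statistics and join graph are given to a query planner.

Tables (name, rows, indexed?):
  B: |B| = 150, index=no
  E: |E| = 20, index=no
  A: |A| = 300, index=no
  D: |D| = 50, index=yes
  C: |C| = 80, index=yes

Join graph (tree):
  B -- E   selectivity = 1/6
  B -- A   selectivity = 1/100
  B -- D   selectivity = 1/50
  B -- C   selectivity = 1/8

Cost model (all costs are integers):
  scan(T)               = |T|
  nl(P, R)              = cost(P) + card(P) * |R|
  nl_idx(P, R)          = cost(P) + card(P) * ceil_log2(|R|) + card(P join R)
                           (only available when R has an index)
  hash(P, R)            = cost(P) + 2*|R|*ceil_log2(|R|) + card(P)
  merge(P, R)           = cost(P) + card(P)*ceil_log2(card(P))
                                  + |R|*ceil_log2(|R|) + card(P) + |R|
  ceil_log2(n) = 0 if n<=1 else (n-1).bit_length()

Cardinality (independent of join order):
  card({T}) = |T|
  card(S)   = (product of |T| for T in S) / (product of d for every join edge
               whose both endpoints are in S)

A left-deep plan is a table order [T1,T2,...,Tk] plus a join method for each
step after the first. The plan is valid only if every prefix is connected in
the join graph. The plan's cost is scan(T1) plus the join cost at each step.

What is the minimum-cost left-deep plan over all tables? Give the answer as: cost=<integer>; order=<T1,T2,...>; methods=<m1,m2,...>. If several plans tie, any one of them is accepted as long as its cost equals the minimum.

cost=7320; order=A,B,D,E,C; methods=hash,hash,hash,hash

Selinger DP (subsets sized 1..n):
  {B}: scan cost=150, card=150
  {E}: scan cost=20, card=20
  {A}: scan cost=300, card=300
  {D}: scan cost=50, card=50
  {C}: scan cost=80, card=80
  {BE}: card=500; try (E,hash)→500, (B,merge)→1490, (E,merge)→1620, (B,hash)→2440, (B,nl)→3020, (E,nl)→3150; best=500 via (E,hash)
  {AB}: card=450; try (B,hash)→3000, (A,merge)→4500, (B,merge)→4650, (A,hash)→5700, (A,nl)→45150, (B,nl)→45300; best=3000 via (B,hash)
  {BD}: card=150; try (D,hash)→900, (D,nl_idx)→1200, (B,merge)→1750, (D,merge)→1850, (B,hash)→2500, (B,nl)→7550 …(+1); best=900 via (D,hash)
  {BC}: card=1500; try (C,hash)→1420, (B,merge)→2070, (C,merge)→2140, (B,hash)→2560, (C,nl_idx)→2700, (B,nl)→12080 …(+1); best=1420 via (C,hash)
  {ABE}: card=1500; try (E,hash)→3650, (A,hash)→6400, (E,merge)→7620, (A,merge)→8500, (E,nl)→12000, (A,nl)→150500; best=3650 via (E,hash)
  {BDE}: card=500; try (E,hash)→1250, (D,hash)→1600, (E,merge)→2370, (E,nl)→3900, (D,nl_idx)→4000, (D,merge)→5850 …(+1); best=1250 via (E,hash)
  {BCE}: card=5000; try (C,hash)→2120, (E,hash)→3120, (C,merge)→6140, (C,nl_idx)→9000, (E,merge)→19540, (E,nl)→31420 …(+1); best=2120 via (C,hash)
  {ABD}: card=450; try (D,hash)→4050, (A,merge)→5250, (D,nl_idx)→6150, (A,hash)→6450, (D,merge)→7850, (D,nl)→25500 …(+1); best=4050 via (D,hash)
  {ABC}: card=4500; try (C,hash)→4570, (C,merge)→8140, (A,hash)→8320, (C,nl_idx)→10650, (A,merge)→22420, (C,nl)→39000 …(+1); best=4570 via (C,hash)
  {BCD}: card=1500; try (C,hash)→2170, (C,merge)→2890, (C,nl_idx)→3450, (D,hash)→3520, (D,nl_idx)→11920, (C,nl)→12900 …(+2); best=2170 via (C,hash)
  {ABDE}: card=1500; try (E,hash)→4700, (D,hash)→5750, (A,hash)→7150, (E,merge)→8670, (A,merge)→9250, (E,nl)→13050 …(+4); best=4700 via (E,hash)
  {ABCE}: card=15000; try (C,hash)→6270, (E,hash)→9270, (A,hash)→12520, (C,merge)→22290, (C,nl_idx)→29150, (E,merge)→67690 …(+4); best=6270 via (C,hash)
  {BCDE}: card=5000; try (C,hash)→2870, (E,hash)→3870, (C,merge)→6890, (D,hash)→7720, (C,nl_idx)→9750, (E,merge)→20290 …(+5); best=2870 via (C,hash)
  {ABCD}: card=4500; try (C,hash)→5620, (A,hash)→9070, (C,merge)→9190, (D,hash)→9670, (C,nl_idx)→11700, (A,merge)→23170 …(+5); best=5620 via (C,hash)
  {ABCDE}: card=15000; try (C,hash)→7320, (E,hash)→10320, (A,hash)→13270, (D,hash)→21870, (C,merge)→23340, (C,nl_idx)→30200 …(+8); best=7320 via (C,hash)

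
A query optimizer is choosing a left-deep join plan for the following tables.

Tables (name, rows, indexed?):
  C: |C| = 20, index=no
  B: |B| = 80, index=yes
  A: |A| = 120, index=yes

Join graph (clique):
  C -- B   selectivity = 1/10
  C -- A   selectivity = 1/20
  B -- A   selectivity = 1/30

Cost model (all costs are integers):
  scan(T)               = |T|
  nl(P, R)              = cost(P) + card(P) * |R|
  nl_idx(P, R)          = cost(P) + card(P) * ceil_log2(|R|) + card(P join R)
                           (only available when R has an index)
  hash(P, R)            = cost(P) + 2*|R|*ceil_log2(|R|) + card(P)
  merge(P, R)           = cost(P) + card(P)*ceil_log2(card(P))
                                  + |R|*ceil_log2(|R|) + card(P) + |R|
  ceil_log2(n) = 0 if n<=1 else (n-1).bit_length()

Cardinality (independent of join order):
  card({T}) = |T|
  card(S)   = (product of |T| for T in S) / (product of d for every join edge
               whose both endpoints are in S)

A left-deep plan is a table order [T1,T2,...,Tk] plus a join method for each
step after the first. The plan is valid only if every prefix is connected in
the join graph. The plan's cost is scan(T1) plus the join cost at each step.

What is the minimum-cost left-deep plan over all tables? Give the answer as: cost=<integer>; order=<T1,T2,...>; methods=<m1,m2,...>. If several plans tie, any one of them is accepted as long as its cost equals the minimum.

cost=1152; order=C,A,B; methods=nl_idx,nl_idx

Selinger DP (subsets sized 1..n):
  {C}: scan cost=20, card=20
  {B}: scan cost=80, card=80
  {A}: scan cost=120, card=120
  {BC}: card=160; try (B,nl_idx)→320, (C,hash)→360, (B,merge)→780, (C,merge)→840, (B,hash)→1160, (B,nl)→1620 …(+1); best=320 via (B,nl_idx)
  {AC}: card=120; try (A,nl_idx)→280, (C,hash)→440, (A,merge)→1100, (C,merge)→1200, (A,hash)→1720, (A,nl)→2420 …(+1); best=280 via (A,nl_idx)
  {AB}: card=320; try (A,nl_idx)→960, (B,nl_idx)→1280, (B,hash)→1360, (A,merge)→1680, (B,merge)→1720, (A,hash)→1840 …(+2); best=960 via (A,nl_idx)
  {ABC}: card=32; try (B,nl_idx)→1152, (A,nl_idx)→1472, (C,hash)→1480, (B,hash)→1520, (B,merge)→1880, (A,hash)→2160 …(+5); best=1152 via (B,nl_idx)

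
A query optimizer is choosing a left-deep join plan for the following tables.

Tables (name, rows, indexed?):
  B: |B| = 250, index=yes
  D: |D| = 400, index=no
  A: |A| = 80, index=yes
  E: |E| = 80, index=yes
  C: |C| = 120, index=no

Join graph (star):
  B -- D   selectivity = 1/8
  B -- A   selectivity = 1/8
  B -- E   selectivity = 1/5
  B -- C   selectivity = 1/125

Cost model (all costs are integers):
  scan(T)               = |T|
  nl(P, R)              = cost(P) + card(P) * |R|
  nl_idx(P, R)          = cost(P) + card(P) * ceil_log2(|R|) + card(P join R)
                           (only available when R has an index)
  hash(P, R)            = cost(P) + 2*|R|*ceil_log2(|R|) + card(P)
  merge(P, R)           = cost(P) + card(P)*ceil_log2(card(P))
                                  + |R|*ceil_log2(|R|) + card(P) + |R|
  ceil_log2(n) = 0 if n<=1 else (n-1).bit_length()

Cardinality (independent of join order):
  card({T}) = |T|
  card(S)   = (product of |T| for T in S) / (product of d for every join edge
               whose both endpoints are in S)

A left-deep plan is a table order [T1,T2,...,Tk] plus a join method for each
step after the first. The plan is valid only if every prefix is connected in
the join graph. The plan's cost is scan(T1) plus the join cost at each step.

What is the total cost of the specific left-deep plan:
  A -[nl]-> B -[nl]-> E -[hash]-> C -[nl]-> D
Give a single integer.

step 1: scan A: cost=80, card=80
step 2: join B via nl
    card(P join B) = 80*250/(8) = 2500
    cost = 80 + 80*250 = 20080
step 3: join E via nl
    card(P join E) = 2500*80/(5) = 40000
    cost = 20080 + 2500*80 = 220080
step 4: join C via hash
    card(P join C) = 40000*120/(125) = 38400
    cost = 220080 + 2*120*7 + 40000 = 261760
step 5: join D via nl
    card(P join D) = 38400*400/(8) = 1920000
    cost = 261760 + 38400*400 = 15621760

15621760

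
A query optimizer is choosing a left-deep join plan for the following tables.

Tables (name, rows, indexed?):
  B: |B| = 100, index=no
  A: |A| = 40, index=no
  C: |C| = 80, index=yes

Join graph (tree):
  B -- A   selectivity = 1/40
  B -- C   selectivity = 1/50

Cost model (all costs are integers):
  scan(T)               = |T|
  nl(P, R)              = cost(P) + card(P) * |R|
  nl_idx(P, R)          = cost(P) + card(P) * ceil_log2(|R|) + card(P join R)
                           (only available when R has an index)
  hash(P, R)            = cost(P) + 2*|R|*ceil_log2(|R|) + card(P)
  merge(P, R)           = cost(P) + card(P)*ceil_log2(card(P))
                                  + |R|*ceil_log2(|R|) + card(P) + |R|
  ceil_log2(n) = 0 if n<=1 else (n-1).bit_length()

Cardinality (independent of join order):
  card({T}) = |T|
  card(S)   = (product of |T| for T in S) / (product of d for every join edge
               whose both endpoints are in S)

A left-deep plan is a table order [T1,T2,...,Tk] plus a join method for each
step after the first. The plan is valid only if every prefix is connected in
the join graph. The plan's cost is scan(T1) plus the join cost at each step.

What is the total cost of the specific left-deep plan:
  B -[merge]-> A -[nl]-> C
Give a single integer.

step 1: scan B: cost=100, card=100
step 2: join A via merge
    card(P join A) = 100*40/(40) = 100
    cost = 100 + 100*7 + 40*6 + 100 + 40 = 1180
step 3: join C via nl
    card(P join C) = 100*80/(50) = 160
    cost = 1180 + 100*80 = 9180

9180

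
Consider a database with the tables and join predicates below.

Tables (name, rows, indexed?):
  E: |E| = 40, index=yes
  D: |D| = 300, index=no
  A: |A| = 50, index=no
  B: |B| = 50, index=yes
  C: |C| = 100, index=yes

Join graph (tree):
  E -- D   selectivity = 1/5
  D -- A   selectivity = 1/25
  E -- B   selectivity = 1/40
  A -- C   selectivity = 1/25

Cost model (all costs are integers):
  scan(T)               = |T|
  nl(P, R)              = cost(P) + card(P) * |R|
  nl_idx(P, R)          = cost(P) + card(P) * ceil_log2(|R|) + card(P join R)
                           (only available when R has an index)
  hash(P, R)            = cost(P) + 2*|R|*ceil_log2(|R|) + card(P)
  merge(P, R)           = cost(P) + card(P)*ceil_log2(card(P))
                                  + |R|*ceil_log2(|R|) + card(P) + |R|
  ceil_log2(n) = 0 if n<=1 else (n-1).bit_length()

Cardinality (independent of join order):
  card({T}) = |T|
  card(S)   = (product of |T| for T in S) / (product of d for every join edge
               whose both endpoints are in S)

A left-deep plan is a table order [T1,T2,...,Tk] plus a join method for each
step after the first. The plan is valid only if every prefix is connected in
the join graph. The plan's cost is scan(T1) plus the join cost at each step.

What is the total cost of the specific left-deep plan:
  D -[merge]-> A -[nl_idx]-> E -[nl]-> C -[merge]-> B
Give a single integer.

799600

step 1: scan D: cost=300, card=300
step 2: join A via merge
    card(P join A) = 300*50/(25) = 600
    cost = 300 + 300*9 + 50*6 + 300 + 50 = 3650
step 3: join E via nl_idx
    card(P join E) = 600*40/(5) = 4800
    cost = 3650 + 600*6 + 4800 = 12050
step 4: join C via nl
    card(P join C) = 4800*100/(25) = 19200
    cost = 12050 + 4800*100 = 492050
step 5: join B via merge
    card(P join B) = 19200*50/(40) = 24000
    cost = 492050 + 19200*15 + 50*6 + 19200 + 50 = 799600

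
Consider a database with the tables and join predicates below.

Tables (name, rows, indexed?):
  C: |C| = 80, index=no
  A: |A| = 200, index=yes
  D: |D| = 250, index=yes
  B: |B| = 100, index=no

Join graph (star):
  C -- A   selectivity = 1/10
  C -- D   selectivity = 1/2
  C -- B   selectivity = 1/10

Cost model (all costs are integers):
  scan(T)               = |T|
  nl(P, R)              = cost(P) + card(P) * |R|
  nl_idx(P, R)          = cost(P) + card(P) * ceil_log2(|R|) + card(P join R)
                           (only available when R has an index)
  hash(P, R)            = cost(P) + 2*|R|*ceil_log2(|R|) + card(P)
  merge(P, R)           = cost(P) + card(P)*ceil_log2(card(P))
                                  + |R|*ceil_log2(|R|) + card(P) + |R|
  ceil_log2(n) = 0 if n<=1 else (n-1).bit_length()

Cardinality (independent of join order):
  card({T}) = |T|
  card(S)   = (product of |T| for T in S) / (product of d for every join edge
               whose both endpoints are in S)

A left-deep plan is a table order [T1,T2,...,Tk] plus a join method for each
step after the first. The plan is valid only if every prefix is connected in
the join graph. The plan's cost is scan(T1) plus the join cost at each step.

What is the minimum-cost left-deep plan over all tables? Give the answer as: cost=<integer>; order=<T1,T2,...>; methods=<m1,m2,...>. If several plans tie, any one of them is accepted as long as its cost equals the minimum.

Selinger DP (subsets sized 1..n):
  {C}: scan cost=80, card=80
  {A}: scan cost=200, card=200
  {D}: scan cost=250, card=250
  {B}: scan cost=100, card=100
  {AC}: card=1600; try (C,hash)→1520, (A,nl_idx)→2320, (A,merge)→2520, (C,merge)→2640, (A,hash)→3360, (A,nl)→16080 …(+1); best=1520 via (C,hash)
  {CD}: card=10000; try (C,hash)→1620, (D,merge)→2970, (C,merge)→3140, (D,hash)→4160, (D,nl_idx)→10720, (D,nl)→20080 …(+1); best=1620 via (C,hash)
  {BC}: card=800; try (C,hash)→1320, (B,merge)→1520, (C,merge)→1540, (B,hash)→1560, (B,nl)→8080, (C,nl)→8100; best=1320 via (C,hash)
  {ACD}: card=200000; try (D,hash)→7120, (A,hash)→14820, (D,merge)→22970, (A,merge)→153420, (D,nl_idx)→214320, (A,nl_idx)→281620 …(+2); best=7120 via (D,hash)
  {ABC}: card=16000; try (B,hash)→4520, (A,hash)→5320, (A,merge)→11920, (B,merge)→21520, (A,nl_idx)→23720, (A,nl)→161320 …(+1); best=4520 via (B,hash)
  {BCD}: card=100000; try (D,hash)→6120, (D,merge)→12370, (B,hash)→13020, (D,nl_idx)→107720, (B,merge)→152420, (D,nl)→201320 …(+1); best=6120 via (D,hash)
  {ABCD}: card=2000000; try (D,hash)→24520, (A,hash)→109320, (B,hash)→208520, (D,merge)→246770, (A,merge)→1807920, (D,nl_idx)→2132520 …(+5); best=24520 via (D,hash)

cost=24520; order=A,C,B,D; methods=hash,hash,hash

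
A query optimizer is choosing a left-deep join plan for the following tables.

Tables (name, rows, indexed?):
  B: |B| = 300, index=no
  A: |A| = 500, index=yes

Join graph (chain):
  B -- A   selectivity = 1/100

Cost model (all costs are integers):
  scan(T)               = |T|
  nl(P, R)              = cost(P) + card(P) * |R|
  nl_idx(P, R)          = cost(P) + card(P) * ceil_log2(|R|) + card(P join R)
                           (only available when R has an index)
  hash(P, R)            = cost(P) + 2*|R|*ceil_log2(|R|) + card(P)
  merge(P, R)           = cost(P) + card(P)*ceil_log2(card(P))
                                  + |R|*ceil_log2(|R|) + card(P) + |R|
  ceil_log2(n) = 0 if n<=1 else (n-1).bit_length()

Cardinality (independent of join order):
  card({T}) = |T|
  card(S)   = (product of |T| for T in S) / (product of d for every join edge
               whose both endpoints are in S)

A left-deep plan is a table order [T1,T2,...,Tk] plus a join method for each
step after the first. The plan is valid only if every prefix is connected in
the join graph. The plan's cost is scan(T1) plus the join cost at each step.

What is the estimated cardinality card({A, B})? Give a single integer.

1500

Tables in S: A(500), B(300)
Edges inside S: B-A(d=100)
numerator = 500 * 300 = 150000
denominator = 100 = 100
card(S) = 150000 / 100 = 1500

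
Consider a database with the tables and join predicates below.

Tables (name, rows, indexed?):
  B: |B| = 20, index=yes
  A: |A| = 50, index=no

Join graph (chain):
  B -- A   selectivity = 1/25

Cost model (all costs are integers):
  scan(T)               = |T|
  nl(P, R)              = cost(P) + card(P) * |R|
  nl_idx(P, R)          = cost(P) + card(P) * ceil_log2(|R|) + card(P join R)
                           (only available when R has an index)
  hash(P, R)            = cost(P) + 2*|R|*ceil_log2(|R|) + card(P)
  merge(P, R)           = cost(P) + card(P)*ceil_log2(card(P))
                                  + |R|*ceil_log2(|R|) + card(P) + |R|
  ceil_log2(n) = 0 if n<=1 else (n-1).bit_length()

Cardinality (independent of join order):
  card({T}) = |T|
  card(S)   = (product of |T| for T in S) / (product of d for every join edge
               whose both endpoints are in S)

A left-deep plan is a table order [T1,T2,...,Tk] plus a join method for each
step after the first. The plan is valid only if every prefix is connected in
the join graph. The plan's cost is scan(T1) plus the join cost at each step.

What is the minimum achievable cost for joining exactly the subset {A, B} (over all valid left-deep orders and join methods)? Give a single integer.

Selinger DP over subsets of {A,B}:
  {B}: scan cost=20, card=20
  {A}: scan cost=50, card=50
  {AB}: card=40; try (B,hash)→300, (B,nl_idx)→340, (A,merge)→490, (B,merge)→520, (A,hash)→640, (A,nl)→1020 …(+1); best=300 via (B,hash)

300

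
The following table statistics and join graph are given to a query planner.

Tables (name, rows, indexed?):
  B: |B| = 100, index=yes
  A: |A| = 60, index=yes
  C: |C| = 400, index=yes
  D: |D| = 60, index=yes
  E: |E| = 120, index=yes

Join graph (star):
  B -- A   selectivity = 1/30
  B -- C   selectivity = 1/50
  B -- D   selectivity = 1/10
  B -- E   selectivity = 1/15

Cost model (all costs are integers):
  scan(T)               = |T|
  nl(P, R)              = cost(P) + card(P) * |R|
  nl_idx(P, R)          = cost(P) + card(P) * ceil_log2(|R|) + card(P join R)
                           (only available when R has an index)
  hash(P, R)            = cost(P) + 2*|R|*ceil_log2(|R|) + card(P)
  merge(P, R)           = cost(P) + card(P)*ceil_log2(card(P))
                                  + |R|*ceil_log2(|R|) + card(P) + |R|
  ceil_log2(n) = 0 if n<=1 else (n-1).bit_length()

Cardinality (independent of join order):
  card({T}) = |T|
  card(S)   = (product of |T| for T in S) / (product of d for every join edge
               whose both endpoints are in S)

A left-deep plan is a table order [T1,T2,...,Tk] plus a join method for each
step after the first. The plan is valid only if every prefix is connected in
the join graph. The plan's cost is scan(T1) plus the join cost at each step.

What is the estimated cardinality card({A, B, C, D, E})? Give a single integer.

Tables in S: A(60), B(100), C(400), D(60), E(120)
Edges inside S: B-A(d=30), B-C(d=50), B-D(d=10), B-E(d=15)
numerator = 60 * 100 * 400 * 60 * 120 = 17280000000
denominator = 30 * 50 * 10 * 15 = 225000
card(S) = 17280000000 / 225000 = 76800

76800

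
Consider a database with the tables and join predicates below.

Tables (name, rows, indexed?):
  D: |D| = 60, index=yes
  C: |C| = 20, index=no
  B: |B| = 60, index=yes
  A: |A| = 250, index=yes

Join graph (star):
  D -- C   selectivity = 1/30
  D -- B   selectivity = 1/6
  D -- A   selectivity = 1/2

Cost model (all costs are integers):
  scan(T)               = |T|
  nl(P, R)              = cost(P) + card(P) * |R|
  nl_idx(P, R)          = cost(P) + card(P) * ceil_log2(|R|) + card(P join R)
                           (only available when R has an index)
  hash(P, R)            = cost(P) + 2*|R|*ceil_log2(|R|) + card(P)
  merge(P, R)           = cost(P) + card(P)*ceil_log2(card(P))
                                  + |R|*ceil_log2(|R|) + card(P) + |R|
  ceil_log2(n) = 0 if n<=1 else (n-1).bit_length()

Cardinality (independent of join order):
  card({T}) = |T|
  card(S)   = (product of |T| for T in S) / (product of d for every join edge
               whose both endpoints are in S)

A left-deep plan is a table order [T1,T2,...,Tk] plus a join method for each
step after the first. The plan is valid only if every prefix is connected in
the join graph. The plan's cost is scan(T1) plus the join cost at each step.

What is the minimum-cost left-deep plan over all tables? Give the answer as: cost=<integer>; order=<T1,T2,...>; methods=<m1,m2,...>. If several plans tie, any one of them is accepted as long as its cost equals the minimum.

Selinger DP (subsets sized 1..n):
  {D}: scan cost=60, card=60
  {C}: scan cost=20, card=20
  {B}: scan cost=60, card=60
  {A}: scan cost=250, card=250
  {CD}: card=40; try (D,nl_idx)→180, (C,hash)→320, (D,merge)→560, (C,merge)→600, (D,hash)→760, (D,nl)→1220 …(+1); best=180 via (D,nl_idx)
  {BD}: card=600; try (D,hash)→840, (B,hash)→840, (D,merge)→900, (B,merge)→900, (D,nl_idx)→1020, (B,nl_idx)→1020 …(+2); best=840 via (D,hash)
  {AD}: card=7500; try (D,hash)→1220, (A,merge)→2730, (D,merge)→2920, (A,hash)→4120, (A,nl_idx)→8040, (D,nl_idx)→9250 …(+2); best=1220 via (D,hash)
  {BCD}: card=400; try (B,nl_idx)→820, (B,merge)→880, (B,hash)→940, (C,hash)→1640, (B,nl)→2580, (C,merge)→7560 …(+1); best=820 via (B,nl_idx)
  {ACD}: card=5000; try (A,merge)→2710, (A,hash)→4220, (A,nl_idx)→5500, (C,hash)→8920, (A,nl)→10180, (C,merge)→106340 …(+1); best=2710 via (A,merge)
  {ABD}: card=75000; try (A,hash)→5440, (B,hash)→9440, (A,merge)→9690, (A,nl_idx)→80640, (B,merge)→106640, (B,nl_idx)→121220 …(+2); best=5440 via (A,hash)
  {ABCD}: card=50000; try (A,hash)→5220, (A,merge)→7070, (B,hash)→8430, (A,nl_idx)→54020, (B,merge)→73130, (C,hash)→80640 …(+5); best=5220 via (A,hash)

cost=5220; order=C,D,B,A; methods=nl_idx,nl_idx,hash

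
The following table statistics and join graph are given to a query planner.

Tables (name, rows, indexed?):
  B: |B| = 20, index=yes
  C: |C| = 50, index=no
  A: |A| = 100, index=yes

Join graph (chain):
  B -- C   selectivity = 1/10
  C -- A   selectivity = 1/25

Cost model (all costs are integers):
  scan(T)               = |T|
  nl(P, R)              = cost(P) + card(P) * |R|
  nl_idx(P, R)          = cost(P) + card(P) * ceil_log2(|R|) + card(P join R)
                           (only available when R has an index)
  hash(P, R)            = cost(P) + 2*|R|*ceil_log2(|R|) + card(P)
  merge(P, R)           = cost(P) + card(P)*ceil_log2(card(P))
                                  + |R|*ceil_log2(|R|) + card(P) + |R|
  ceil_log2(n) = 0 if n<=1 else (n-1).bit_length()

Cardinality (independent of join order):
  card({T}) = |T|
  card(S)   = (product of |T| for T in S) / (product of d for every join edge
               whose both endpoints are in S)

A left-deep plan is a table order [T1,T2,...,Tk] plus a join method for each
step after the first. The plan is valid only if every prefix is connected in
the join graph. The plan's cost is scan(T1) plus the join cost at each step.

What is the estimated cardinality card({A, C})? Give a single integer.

Tables in S: A(100), C(50)
Edges inside S: C-A(d=25)
numerator = 100 * 50 = 5000
denominator = 25 = 25
card(S) = 5000 / 25 = 200

200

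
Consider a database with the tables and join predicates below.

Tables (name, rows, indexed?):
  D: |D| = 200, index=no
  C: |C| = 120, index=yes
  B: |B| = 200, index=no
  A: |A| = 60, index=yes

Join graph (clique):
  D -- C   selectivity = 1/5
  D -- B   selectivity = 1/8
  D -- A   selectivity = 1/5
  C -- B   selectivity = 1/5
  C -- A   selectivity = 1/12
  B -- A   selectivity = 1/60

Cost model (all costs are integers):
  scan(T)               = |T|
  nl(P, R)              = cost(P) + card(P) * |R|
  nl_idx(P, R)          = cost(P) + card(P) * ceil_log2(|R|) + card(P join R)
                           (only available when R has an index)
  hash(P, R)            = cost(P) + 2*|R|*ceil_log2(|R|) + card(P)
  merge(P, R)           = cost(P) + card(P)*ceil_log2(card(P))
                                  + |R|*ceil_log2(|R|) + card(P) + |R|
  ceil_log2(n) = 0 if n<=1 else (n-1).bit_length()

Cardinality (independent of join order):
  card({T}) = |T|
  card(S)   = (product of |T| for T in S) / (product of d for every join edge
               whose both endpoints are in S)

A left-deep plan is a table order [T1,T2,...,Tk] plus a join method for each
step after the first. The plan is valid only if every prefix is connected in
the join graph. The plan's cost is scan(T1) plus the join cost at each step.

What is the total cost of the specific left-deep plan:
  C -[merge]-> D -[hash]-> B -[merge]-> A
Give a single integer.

395300

step 1: scan C: cost=120, card=120
step 2: join D via merge
    card(P join D) = 120*200/(5) = 4800
    cost = 120 + 120*7 + 200*8 + 120 + 200 = 2880
step 3: join B via hash
    card(P join B) = 4800*200/(8*5) = 24000
    cost = 2880 + 2*200*8 + 4800 = 10880
step 4: join A via merge
    card(P join A) = 24000*60/(5*12*60) = 400
    cost = 10880 + 24000*15 + 60*6 + 24000 + 60 = 395300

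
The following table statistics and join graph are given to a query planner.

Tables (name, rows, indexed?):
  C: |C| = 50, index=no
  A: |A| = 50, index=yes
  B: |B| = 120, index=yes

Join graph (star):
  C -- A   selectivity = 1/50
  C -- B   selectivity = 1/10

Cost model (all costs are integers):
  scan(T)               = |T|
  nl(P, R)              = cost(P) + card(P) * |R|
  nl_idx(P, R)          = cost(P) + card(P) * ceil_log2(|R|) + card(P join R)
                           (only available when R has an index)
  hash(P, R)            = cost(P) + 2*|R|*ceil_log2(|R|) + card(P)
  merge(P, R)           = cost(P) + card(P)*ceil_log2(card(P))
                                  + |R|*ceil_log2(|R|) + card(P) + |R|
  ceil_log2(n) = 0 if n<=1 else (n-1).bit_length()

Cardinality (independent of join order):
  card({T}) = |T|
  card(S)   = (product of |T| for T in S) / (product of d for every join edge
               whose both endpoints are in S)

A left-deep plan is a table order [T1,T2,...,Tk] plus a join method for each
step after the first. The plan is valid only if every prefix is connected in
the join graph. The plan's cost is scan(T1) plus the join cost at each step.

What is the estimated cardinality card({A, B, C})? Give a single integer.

Tables in S: A(50), B(120), C(50)
Edges inside S: C-A(d=50), C-B(d=10)
numerator = 50 * 120 * 50 = 300000
denominator = 50 * 10 = 500
card(S) = 300000 / 500 = 600

600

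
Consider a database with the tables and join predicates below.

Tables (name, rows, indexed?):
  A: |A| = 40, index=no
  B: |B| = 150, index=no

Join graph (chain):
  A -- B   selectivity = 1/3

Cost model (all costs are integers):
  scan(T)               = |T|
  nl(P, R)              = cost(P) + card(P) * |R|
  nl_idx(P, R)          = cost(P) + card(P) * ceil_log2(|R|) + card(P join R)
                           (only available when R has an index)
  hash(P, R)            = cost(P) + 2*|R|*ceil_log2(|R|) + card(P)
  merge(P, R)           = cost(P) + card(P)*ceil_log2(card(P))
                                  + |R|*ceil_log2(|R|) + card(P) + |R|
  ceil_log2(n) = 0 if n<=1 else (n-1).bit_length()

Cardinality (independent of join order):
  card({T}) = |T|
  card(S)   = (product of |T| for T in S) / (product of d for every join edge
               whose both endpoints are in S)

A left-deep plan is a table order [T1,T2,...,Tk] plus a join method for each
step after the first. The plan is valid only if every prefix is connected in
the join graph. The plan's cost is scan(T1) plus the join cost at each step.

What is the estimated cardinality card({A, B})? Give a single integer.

Tables in S: A(40), B(150)
Edges inside S: A-B(d=3)
numerator = 40 * 150 = 6000
denominator = 3 = 3
card(S) = 6000 / 3 = 2000

2000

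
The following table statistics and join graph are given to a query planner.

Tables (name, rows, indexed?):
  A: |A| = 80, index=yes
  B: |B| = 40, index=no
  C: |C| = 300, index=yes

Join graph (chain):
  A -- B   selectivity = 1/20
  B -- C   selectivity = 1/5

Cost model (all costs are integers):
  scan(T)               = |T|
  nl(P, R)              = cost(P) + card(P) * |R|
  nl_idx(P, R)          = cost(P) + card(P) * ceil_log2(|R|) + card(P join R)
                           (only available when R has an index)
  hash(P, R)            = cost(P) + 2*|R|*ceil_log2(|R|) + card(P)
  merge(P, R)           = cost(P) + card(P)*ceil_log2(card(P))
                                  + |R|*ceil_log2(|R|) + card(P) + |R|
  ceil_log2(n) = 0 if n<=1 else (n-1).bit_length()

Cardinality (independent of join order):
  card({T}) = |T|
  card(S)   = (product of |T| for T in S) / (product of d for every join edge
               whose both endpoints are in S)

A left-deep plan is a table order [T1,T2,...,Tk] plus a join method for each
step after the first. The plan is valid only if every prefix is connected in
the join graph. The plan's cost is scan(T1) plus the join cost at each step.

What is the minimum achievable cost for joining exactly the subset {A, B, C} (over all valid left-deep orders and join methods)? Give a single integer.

Selinger DP over subsets of {A,B,C}:
  {A}: scan cost=80, card=80
  {B}: scan cost=40, card=40
  {C}: scan cost=300, card=300
  {AB}: card=160; try (A,nl_idx)→480, (B,hash)→640, (A,merge)→960, (B,merge)→1000, (A,hash)→1200, (A,nl)→3240 …(+1); best=480 via (A,nl_idx)
  {BC}: card=2400; try (B,hash)→1080, (C,nl_idx)→2800, (C,merge)→3320, (B,merge)→3580, (C,hash)→5480, (C,nl)→12040 …(+1); best=1080 via (B,hash)
  {ABC}: card=9600; try (A,hash)→4600, (C,merge)→4920, (C,hash)→6040, (C,nl_idx)→11520, (A,nl_idx)→27480, (A,merge)→32920 …(+2); best=4600 via (A,hash)

4600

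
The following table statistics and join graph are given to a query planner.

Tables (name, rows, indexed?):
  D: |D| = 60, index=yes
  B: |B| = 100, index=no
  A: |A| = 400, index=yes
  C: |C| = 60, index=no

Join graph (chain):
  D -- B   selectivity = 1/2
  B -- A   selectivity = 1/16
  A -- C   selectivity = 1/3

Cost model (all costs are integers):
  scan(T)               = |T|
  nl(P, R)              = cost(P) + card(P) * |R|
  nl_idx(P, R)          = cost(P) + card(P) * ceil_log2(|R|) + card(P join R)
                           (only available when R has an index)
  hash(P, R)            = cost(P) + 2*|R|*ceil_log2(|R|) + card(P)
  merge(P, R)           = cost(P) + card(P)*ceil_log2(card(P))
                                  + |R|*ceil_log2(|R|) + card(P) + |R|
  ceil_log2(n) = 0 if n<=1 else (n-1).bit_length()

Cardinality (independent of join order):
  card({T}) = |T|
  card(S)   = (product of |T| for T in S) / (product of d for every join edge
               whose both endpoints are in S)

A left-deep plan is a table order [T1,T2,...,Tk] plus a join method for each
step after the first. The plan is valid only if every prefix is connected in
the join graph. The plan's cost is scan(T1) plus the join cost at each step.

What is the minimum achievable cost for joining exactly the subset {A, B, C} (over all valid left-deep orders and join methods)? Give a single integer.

Selinger DP over subsets of {A,B,C}:
  {B}: scan cost=100, card=100
  {A}: scan cost=400, card=400
  {C}: scan cost=60, card=60
  {AB}: card=2500; try (B,hash)→2200, (A,nl_idx)→3500, (A,merge)→4900, (B,merge)→5200, (A,hash)→7400, (A,nl)→40100 …(+1); best=2200 via (B,hash)
  {AC}: card=8000; try (C,hash)→1520, (A,merge)→4480, (C,merge)→4820, (A,hash)→7320, (A,nl_idx)→8600, (A,nl)→24060 …(+1); best=1520 via (C,hash)
  {ABC}: card=50000; try (C,hash)→5420, (B,hash)→10920, (C,merge)→35120, (B,merge)→114320, (C,nl)→152200, (B,nl)→801520; best=5420 via (C,hash)

5420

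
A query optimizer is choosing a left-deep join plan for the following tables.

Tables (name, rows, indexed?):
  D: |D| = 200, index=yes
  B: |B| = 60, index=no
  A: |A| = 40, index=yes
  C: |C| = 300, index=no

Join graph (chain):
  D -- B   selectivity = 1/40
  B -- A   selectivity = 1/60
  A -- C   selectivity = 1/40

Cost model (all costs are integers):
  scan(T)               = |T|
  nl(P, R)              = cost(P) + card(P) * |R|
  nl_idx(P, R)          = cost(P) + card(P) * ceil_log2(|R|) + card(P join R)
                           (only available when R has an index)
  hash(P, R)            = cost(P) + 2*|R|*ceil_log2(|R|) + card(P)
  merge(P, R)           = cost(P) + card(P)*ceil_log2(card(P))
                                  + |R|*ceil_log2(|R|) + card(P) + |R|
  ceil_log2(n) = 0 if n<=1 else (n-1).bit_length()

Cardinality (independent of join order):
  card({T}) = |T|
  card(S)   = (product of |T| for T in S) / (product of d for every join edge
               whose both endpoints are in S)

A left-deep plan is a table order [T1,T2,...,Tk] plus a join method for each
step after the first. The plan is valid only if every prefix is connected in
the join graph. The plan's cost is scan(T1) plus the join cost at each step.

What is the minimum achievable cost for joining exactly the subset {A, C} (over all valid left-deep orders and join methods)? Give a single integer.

Selinger DP over subsets of {A,C}:
  {A}: scan cost=40, card=40
  {C}: scan cost=300, card=300
  {AC}: card=300; try (A,hash)→1080, (A,nl_idx)→2400, (C,merge)→3320, (A,merge)→3580, (C,hash)→5480, (C,nl)→12040 …(+1); best=1080 via (A,hash)

1080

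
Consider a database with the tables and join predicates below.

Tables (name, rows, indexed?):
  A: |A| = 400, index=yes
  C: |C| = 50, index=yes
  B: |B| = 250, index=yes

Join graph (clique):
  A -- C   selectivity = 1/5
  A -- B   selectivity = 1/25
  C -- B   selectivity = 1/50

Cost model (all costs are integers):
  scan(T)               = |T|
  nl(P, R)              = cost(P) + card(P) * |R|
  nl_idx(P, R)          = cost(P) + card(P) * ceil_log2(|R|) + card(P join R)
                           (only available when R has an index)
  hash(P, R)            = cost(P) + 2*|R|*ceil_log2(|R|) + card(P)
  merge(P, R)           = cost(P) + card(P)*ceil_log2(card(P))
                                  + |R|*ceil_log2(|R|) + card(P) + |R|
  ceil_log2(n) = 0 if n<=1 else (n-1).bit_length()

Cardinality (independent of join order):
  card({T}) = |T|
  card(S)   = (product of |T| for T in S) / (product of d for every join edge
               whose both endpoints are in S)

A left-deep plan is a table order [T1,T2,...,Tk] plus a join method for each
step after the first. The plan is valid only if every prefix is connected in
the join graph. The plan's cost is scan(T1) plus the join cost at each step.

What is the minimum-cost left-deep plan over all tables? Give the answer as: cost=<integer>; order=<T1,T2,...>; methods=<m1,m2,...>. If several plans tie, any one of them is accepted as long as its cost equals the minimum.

cost=3750; order=C,B,A; methods=nl_idx,nl_idx

Selinger DP (subsets sized 1..n):
  {A}: scan cost=400, card=400
  {C}: scan cost=50, card=50
  {B}: scan cost=250, card=250
  {AC}: card=4000; try (C,hash)→1400, (A,merge)→4400, (A,nl_idx)→4500, (C,merge)→4750, (C,nl_idx)→6800, (A,hash)→7300 …(+2); best=1400 via (C,hash)
  {AB}: card=4000; try (B,hash)→4800, (A,merge)→6500, (A,nl_idx)→6500, (B,merge)→6650, (B,nl_idx)→7600, (A,hash)→7700 …(+2); best=4800 via (B,hash)
  {BC}: card=250; try (B,nl_idx)→700, (C,hash)→1100, (C,nl_idx)→2000, (B,merge)→2650, (C,merge)→2850, (B,hash)→4100 …(+2); best=700 via (B,nl_idx)
  {ABC}: card=800; try (A,nl_idx)→3750, (A,merge)→6950, (A,hash)→8150, (C,hash)→9400, (B,hash)→9400, (C,nl_idx)→29600 …(+6); best=3750 via (A,nl_idx)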